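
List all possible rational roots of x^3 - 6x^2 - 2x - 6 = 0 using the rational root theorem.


Rational root theorem: possible roots are ±p/q where:
  p divides the constant term (-6): p ∈ {1, 2, 3, 6}
  q divides the leading coefficient (1): q ∈ {1}

All possible rational roots: -6, -3, -2, -1, 1, 2, 3, 6

-6, -3, -2, -1, 1, 2, 3, 6


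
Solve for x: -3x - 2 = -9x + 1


Starting with: -3x - 2 = -9x + 1
Move all x terms to left: (-3 + 9)x = 1 + 2
Simplify: 6x = 3
Divide both sides by 6: x = 1/2

x = 1/2


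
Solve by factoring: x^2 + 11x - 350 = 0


We need two numbers that multiply to -350 and add to 11.
Those numbers are -14 and 25 (since (-14) * 25 = -350 and (-14) + 25 = 11).
So x^2 + 11x - 350 = (x - 14)(x + 25) = 0
Setting each factor to zero: x = 14 or x = -25

x = -25, x = 14


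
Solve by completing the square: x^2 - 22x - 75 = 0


Start: x^2 - 22x - 75 = 0
Move constant: x^2 - 22x = 75
Half of -22 is -11, squared is 121
Add 121 to both sides: x^2 - 22x + 121 = 196
(x - 11)^2 = 196
x - 11 = ±14
x = 11 + 14 = 25 or x = 11 - 14 = -3

x = -3, x = 25


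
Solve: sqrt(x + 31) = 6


Square both sides: x + 31 = 6^2 = 36
x = 36 - 31 = 5
x = 5
Check: sqrt(1*5 + 31) = sqrt(36) = 6 ✓

x = 5


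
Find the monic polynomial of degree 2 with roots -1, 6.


A monic polynomial with roots -1, 6 is:
p(x) = (x + 1)(x - 6)
After multiplying by (x + 1): x + 1
After multiplying by (x - 6): x^2 - 5x - 6

x^2 - 5x - 6


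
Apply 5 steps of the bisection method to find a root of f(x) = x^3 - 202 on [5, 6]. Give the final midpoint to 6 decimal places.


f(x) = x^3 - 202
f(5) = -77 < 0
f(6) = 14 > 0

Step 1: midpoint = (5.000000 + 6.000000)/2 = 5.500000
  f(5.500000) = -35.625000
  f(mid) < 0, so root is in [5.500000, 6.000000]

Step 2: midpoint = (5.500000 + 6.000000)/2 = 5.750000
  f(5.750000) = -11.890625
  f(mid) < 0, so root is in [5.750000, 6.000000]

Step 3: midpoint = (5.750000 + 6.000000)/2 = 5.875000
  f(5.875000) = 0.779297
  f(mid) > 0, so root is in [5.750000, 5.875000]

Step 4: midpoint = (5.750000 + 5.875000)/2 = 5.812500
  f(5.812500) = -5.623779
  f(mid) < 0, so root is in [5.812500, 5.875000]

Step 5: midpoint = (5.812500 + 5.875000)/2 = 5.843750
  f(5.843750) = -2.439362
  f(mid) < 0, so root is in [5.843750, 5.875000]

midpoint = 5.843750


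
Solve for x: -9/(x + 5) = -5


Multiply both sides by (x + 5): -9 = -5(x + 5)
Distribute: -9 = -5x - 25
-5x = -9 + 25 = 16
x = -16/5

x = -16/5


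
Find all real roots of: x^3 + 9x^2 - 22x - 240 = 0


Let p(x) = x^3 + 9x^2 - 22x - 240. By the rational root theorem (leading coefficient 1), any rational root is an integer divisor of 240: try ±1, ±2, ... in turn.
Test x = 1: value = -252 ≠ 0.
Test x = -1: value = -210 ≠ 0.
Test x = 2: value = -240 ≠ 0.
Test x = -2: value = -168 ≠ 0.
Test x = 3: value = -198 ≠ 0.
Test x = -3: value = -120 ≠ 0.
Test x = 4: value = -120 ≠ 0.
Test x = -4: value = -72 ≠ 0.
Test x = 5: value = 0 ✓, so (x - 5) is a factor.
Synthetic division by (x - 5): bring down 1; 1(5) + 9 = 14; 14(5) - 22 = 48; 48(5) - 240 = 0 → quotient x^2 + 14x + 48, remainder 0.
Solve the quadratic x^2 + 14x + 48 = 0: discriminant = 14^2 - 4(1)(48) = 196 - 192 = 4.
sqrt(4) = 2, so x = (-14 ± 2)/2: x = -6 or x = -8.

x = -8, x = -6, x = 5


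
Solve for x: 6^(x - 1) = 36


Express both sides with the same base.
36 = 6^2
Since the bases match, equate exponents: x - 1 = 2
So x = 2 - (-1) = 3

x = 3


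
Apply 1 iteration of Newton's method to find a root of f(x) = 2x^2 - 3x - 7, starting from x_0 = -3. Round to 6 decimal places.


Newton's method: x_(n+1) = x_n - f(x_n)/f'(x_n)
f(x) = 2x^2 - 3x - 7
f'(x) = 4x - 3

Iteration 1:
  f(-3.000000) = 20.000000
  f'(-3.000000) = -15.000000
  x_1 = -3.000000 - (20.000000)/(-15.000000) = -1.666667

x_1 = -1.666667


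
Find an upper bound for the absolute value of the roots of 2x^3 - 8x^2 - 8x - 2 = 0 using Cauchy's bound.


Cauchy's bound: all roots r satisfy |r| <= 1 + max(|a_i/a_n|) for i = 0,...,n-1
where a_n is the leading coefficient.

Coefficients: [2, -8, -8, -2]
Leading coefficient a_n = 2
Ratios |a_i/a_n|: 4, 4, 1
Maximum ratio: 4
Cauchy's bound: |r| <= 1 + 4 = 5

Upper bound = 5


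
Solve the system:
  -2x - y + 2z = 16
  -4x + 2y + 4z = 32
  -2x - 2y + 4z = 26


Using Cramer's rule. Expand each determinant along the first row.
D  = (-2)*[2*4 - 4*(-2)] - (-1)*[(-4)*4 - 4*(-2)] + 2*[(-4)*(-2) - 2*(-2)]
  = (-2)*(16) - (-1)*(-8) + 2*(12) = -16
Dx = 16*[2*4 - 4*(-2)] - (-1)*[32*4 - 4*26] + 2*[32*(-2) - 2*26]
  = 16*(16) - (-1)*(24) + 2*(-116) = 48
Dy = (-2)*[32*4 - 4*26] - 16*[(-4)*4 - 4*(-2)] + 2*[(-4)*26 - 32*(-2)]
  = (-2)*(24) - 16*(-8) + 2*(-40) = 0
Dz = (-2)*[2*26 - 32*(-2)] - (-1)*[(-4)*26 - 32*(-2)] + 16*[(-4)*(-2) - 2*(-2)]
  = (-2)*(116) - (-1)*(-40) + 16*(12) = -80
x = Dx/D = 48/-16 = -3, y = Dy/D = 0/-16 = 0, z = Dz/D = -80/-16 = 5
Check eq1: (-2)(-3) + (-1)(0) + (2)(5) = 16 = 16 ✓
Check eq2: (-4)(-3) + (2)(0) + (4)(5) = 32 = 32 ✓
Check eq3: (-2)(-3) + (-2)(0) + (4)(5) = 26 = 26 ✓

x = -3, y = 0, z = 5


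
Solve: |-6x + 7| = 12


An absolute value equation |expr| = 12 gives two cases:
Case 1: -6x + 7 = 12
  -6x = 5, so x = -5/6
Case 2: -6x + 7 = -12
  -6x = -19, so x = 19/6

x = -5/6, x = 19/6


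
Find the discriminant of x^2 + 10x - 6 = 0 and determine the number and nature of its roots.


For ax^2 + bx + c = 0, discriminant D = b^2 - 4ac
Here a = 1, b = 10, c = -6
D = (10)^2 - 4(1)(-6) = 100 + 24 = 124

D = 124 > 0 but not a perfect square
The equation has 2 distinct real irrational roots.

Discriminant = 124, 2 distinct real irrational roots


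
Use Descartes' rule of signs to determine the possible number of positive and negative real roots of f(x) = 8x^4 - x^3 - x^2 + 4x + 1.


Descartes' rule of signs:

For positive roots, count sign changes in f(x) = 8x^4 - x^3 - x^2 + 4x + 1:
Signs of coefficients: +, -, -, +, +
Number of sign changes: 2
Possible positive real roots: 2, 0

For negative roots, examine f(-x) = 8x^4 + x^3 - x^2 - 4x + 1:
Signs of coefficients: +, +, -, -, +
Number of sign changes: 2
Possible negative real roots: 2, 0

Positive roots: 2 or 0; Negative roots: 2 or 0


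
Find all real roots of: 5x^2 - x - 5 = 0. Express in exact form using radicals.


Using the quadratic formula: x = (-b ± sqrt(b^2 - 4ac)) / (2a)
Here a = 5, b = -1, c = -5
Discriminant = b^2 - 4ac = (-1)^2 - 4(5)(-5) = 1 + 100 = 101
Since discriminant = 101 > 0, there are two real roots.
x = (1 ± sqrt(101)) / 10
Numerically: x ≈ 1.1050 or x ≈ -0.9050

x = (1 + sqrt(101)) / 10 or x = (1 - sqrt(101)) / 10


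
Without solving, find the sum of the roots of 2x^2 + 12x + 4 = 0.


By Vieta's formulas for ax^2 + bx + c = 0:
  Sum of roots = -b/a
  Product of roots = c/a

Here a = 2, b = 12, c = 4
Sum = -(12)/2 = -6
Product = 4/2 = 2

Sum = -6


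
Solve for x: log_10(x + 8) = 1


Convert to exponential form: x + 8 = 10^1 = 10
x = 10 - 8 = 2
Check: log_10(2 + 8) = log_10(10) = log_10(10) = 1 ✓

x = 2


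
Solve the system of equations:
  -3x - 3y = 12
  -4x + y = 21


Using Cramer's rule:
Determinant D = (-3)(1) - (-4)(-3) = -3 - 12 = -15
Dx = (12)(1) - (21)(-3) = 12 + 63 = 75
Dy = (-3)(21) - (-4)(12) = -63 + 48 = -15
x = Dx/D = 75/-15 = -5
y = Dy/D = -15/-15 = 1

x = -5, y = 1


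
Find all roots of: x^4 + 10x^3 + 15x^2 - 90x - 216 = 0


Let p(x) = x^4 + 10x^3 + 15x^2 - 90x - 216. By the rational root theorem (leading coefficient 1), any rational root is an integer divisor of 216: try ±1, ±2, ... in turn.
Test x = 1: value = -280 ≠ 0.
Test x = -1: value = -120 ≠ 0.
Test x = 2: value = -240 ≠ 0.
Test x = -2: value = -40 ≠ 0.
Test x = 3: value = 0 ✓, so (x - 3) is a factor.
Synthetic division by (x - 3): bring down 1; 1(3) + 10 = 13; 13(3) + 15 = 54; 54(3) - 90 = 72; 72(3) - 216 = 0 → quotient x^3 + 13x^2 + 54x + 72, remainder 0.
Continue with the quotient x^3 + 13x^2 + 54x + 72 (candidates must divide 72; re-test x = 3 first in case it repeats).
Test x = 3: value = 378 ≠ 0.
Test x = -3: value = 0 ✓, so (x + 3) is a factor.
Synthetic division by (x + 3): bring down 1; 1(-3) + 13 = 10; 10(-3) + 54 = 24; 24(-3) + 72 = 0 → quotient x^2 + 10x + 24, remainder 0.
Solve the quadratic x^2 + 10x + 24 = 0: discriminant = 10^2 - 4(1)(24) = 100 - 96 = 4.
sqrt(4) = 2, so x = (-10 ± 2)/2: x = -4 or x = -6.
Collecting all roots found:

x = -6, x = -4, x = -3, x = 3


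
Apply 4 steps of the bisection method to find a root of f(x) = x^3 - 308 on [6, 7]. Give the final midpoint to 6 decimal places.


f(x) = x^3 - 308
f(6) = -92 < 0
f(7) = 35 > 0

Step 1: midpoint = (6.000000 + 7.000000)/2 = 6.500000
  f(6.500000) = -33.375000
  f(mid) < 0, so root is in [6.500000, 7.000000]

Step 2: midpoint = (6.500000 + 7.000000)/2 = 6.750000
  f(6.750000) = -0.453125
  f(mid) < 0, so root is in [6.750000, 7.000000]

Step 3: midpoint = (6.750000 + 7.000000)/2 = 6.875000
  f(6.875000) = 16.951172
  f(mid) > 0, so root is in [6.750000, 6.875000]

Step 4: midpoint = (6.750000 + 6.875000)/2 = 6.812500
  f(6.812500) = 8.169189
  f(mid) > 0, so root is in [6.750000, 6.812500]

midpoint = 6.812500


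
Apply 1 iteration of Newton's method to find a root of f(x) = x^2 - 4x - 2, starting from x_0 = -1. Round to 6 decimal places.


Newton's method: x_(n+1) = x_n - f(x_n)/f'(x_n)
f(x) = x^2 - 4x - 2
f'(x) = 2x - 4

Iteration 1:
  f(-1.000000) = 3.000000
  f'(-1.000000) = -6.000000
  x_1 = -1.000000 - (3.000000)/(-6.000000) = -0.500000

x_1 = -0.500000


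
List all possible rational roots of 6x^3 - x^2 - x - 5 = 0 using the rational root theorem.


Rational root theorem: possible roots are ±p/q where:
  p divides the constant term (-5): p ∈ {1, 5}
  q divides the leading coefficient (6): q ∈ {1, 2, 3, 6}

All possible rational roots: -5, -5/2, -5/3, -1, -5/6, -1/2, -1/3, -1/6, 1/6, 1/3, 1/2, 5/6, 1, 5/3, 5/2, 5

-5, -5/2, -5/3, -1, -5/6, -1/2, -1/3, -1/6, 1/6, 1/3, 1/2, 5/6, 1, 5/3, 5/2, 5


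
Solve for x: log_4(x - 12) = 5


Convert to exponential form: x - 12 = 4^5 = 1024
x = 1024 + 12 = 1036
Check: log_4(1036 - 12) = log_4(1024) = log_4(1024) = 5 ✓

x = 1036


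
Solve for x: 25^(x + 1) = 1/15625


Express both sides with the same base.
1/15625 = 25^(-3)
Since the bases match, equate exponents: x + 1 = -3
So x = -3 - (1) = -4

x = -4


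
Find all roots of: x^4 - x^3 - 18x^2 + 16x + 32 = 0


Let p(x) = x^4 - x^3 - 18x^2 + 16x + 32. By the rational root theorem (leading coefficient 1), any rational root is an integer divisor of 32: try ±1, ±2, ... in turn.
Test x = 1: value = 30 ≠ 0.
Test x = -1: value = 0 ✓, so (x + 1) is a factor.
Synthetic division by (x + 1): bring down 1; 1(-1) - 1 = -2; (-2)(-1) - 18 = -16; (-16)(-1) + 16 = 32; 32(-1) + 32 = 0 → quotient x^3 - 2x^2 - 16x + 32, remainder 0.
Continue with the quotient x^3 - 2x^2 - 16x + 32 (candidates must divide 32; re-test x = -1 first in case it repeats).
Test x = -1: value = 45 ≠ 0.
Test x = 2: value = 0 ✓, so (x - 2) is a factor.
Synthetic division by (x - 2): bring down 1; 1(2) - 2 = 0; 0(2) - 16 = -16; (-16)(2) + 32 = 0 → quotient x^2 - 16, remainder 0.
Solve the quadratic x^2 - 16 = 0: discriminant = 0^2 - 4(1)(-16) = 0 + 64 = 64.
sqrt(64) = 8, so x = (0 ± 8)/2: x = 4 or x = -4.
Collecting all roots found:

x = -4, x = -1, x = 2, x = 4


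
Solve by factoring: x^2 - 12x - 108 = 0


We need two numbers that multiply to -108 and add to -12.
Those numbers are -18 and 6 (since (-18) * 6 = -108 and (-18) + 6 = -12).
So x^2 - 12x - 108 = (x - 18)(x + 6) = 0
Setting each factor to zero: x = 18 or x = -6

x = -6, x = 18


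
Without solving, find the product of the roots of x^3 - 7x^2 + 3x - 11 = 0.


By Vieta's formulas for x^3 + bx^2 + cx + d = 0:
  r1 + r2 + r3 = -b/a = 7
  r1*r2 + r1*r3 + r2*r3 = c/a = 3
  r1*r2*r3 = -d/a = 11


Product = 11


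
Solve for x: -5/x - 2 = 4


Subtract -2 from both sides: -5/x = 6
Multiply both sides by x: -5 = 6 * x
Divide by 6: x = -5/6

x = -5/6


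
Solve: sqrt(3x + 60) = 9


Square both sides: 3x + 60 = 9^2 = 81
3x = 81 - 60 = 21
x = 7
Check: sqrt(3*7 + 60) = sqrt(81) = 9 ✓

x = 7


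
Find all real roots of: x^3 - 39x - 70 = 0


Let p(x) = x^3 - 39x - 70. By the rational root theorem (leading coefficient 1), any rational root is an integer divisor of 70: try ±1, ±2, ... in turn.
Test x = 1: value = -108 ≠ 0.
Test x = -1: value = -32 ≠ 0.
Test x = 2: value = -140 ≠ 0.
Test x = -2: value = 0 ✓, so (x + 2) is a factor.
Synthetic division by (x + 2): bring down 1; 1(-2) + 0 = -2; (-2)(-2) - 39 = -35; (-35)(-2) - 70 = 0 → quotient x^2 - 2x - 35, remainder 0.
Solve the quadratic x^2 - 2x - 35 = 0: discriminant = (-2)^2 - 4(1)(-35) = 4 + 140 = 144.
sqrt(144) = 12, so x = (2 ± 12)/2: x = 7 or x = -5.

x = -5, x = -2, x = 7


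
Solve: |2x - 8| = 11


An absolute value equation |expr| = 11 gives two cases:
Case 1: 2x - 8 = 11
  2x = 19, so x = 19/2
Case 2: 2x - 8 = -11
  2x = -3, so x = -3/2

x = -3/2, x = 19/2


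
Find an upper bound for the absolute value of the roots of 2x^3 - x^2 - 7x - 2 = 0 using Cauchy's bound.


Cauchy's bound: all roots r satisfy |r| <= 1 + max(|a_i/a_n|) for i = 0,...,n-1
where a_n is the leading coefficient.

Coefficients: [2, -1, -7, -2]
Leading coefficient a_n = 2
Ratios |a_i/a_n|: 1/2, 7/2, 1
Maximum ratio: 7/2
Cauchy's bound: |r| <= 1 + 7/2 = 9/2

Upper bound = 9/2


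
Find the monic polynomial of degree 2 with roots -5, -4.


A monic polynomial with roots -5, -4 is:
p(x) = (x + 5)(x + 4)
After multiplying by (x + 5): x + 5
After multiplying by (x + 4): x^2 + 9x + 20

x^2 + 9x + 20


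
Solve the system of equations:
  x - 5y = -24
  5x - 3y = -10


Using Cramer's rule:
Determinant D = (1)(-3) - (5)(-5) = -3 + 25 = 22
Dx = (-24)(-3) - (-10)(-5) = 72 - 50 = 22
Dy = (1)(-10) - (5)(-24) = -10 + 120 = 110
x = Dx/D = 22/22 = 1
y = Dy/D = 110/22 = 5

x = 1, y = 5


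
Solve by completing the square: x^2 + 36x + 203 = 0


Start: x^2 + 36x + 203 = 0
Move constant: x^2 + 36x = -203
Half of 36 is 18, squared is 324
Add 324 to both sides: x^2 + 36x + 324 = 121
(x + 18)^2 = 121
x + 18 = ±11
x = -18 + 11 = -7 or x = -18 - 11 = -29

x = -29, x = -7


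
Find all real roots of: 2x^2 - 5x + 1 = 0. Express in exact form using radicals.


Using the quadratic formula: x = (-b ± sqrt(b^2 - 4ac)) / (2a)
Here a = 2, b = -5, c = 1
Discriminant = b^2 - 4ac = (-5)^2 - 4(2)(1) = 25 - 8 = 17
Since discriminant = 17 > 0, there are two real roots.
x = (5 ± sqrt(17)) / 4
Numerically: x ≈ 2.2808 or x ≈ 0.2192

x = (5 + sqrt(17)) / 4 or x = (5 - sqrt(17)) / 4


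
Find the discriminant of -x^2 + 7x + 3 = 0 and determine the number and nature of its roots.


For ax^2 + bx + c = 0, discriminant D = b^2 - 4ac
Here a = -1, b = 7, c = 3
D = (7)^2 - 4(-1)(3) = 49 + 12 = 61

D = 61 > 0 but not a perfect square
The equation has 2 distinct real irrational roots.

Discriminant = 61, 2 distinct real irrational roots


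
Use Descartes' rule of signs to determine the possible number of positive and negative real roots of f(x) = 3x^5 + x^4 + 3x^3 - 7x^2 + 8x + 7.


Descartes' rule of signs:

For positive roots, count sign changes in f(x) = 3x^5 + x^4 + 3x^3 - 7x^2 + 8x + 7:
Signs of coefficients: +, +, +, -, +, +
Number of sign changes: 2
Possible positive real roots: 2, 0

For negative roots, examine f(-x) = -3x^5 + x^4 - 3x^3 - 7x^2 - 8x + 7:
Signs of coefficients: -, +, -, -, -, +
Number of sign changes: 3
Possible negative real roots: 3, 1

Positive roots: 2 or 0; Negative roots: 3 or 1


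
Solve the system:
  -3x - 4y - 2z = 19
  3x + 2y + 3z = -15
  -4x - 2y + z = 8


Using Cramer's rule. Expand each determinant along the first row.
D  = (-3)*[2*1 - 3*(-2)] - (-4)*[3*1 - 3*(-4)] + (-2)*[3*(-2) - 2*(-4)]
  = (-3)*(8) - (-4)*(15) + (-2)*(2) = 32
Dx = 19*[2*1 - 3*(-2)] - (-4)*[(-15)*1 - 3*8] + (-2)*[(-15)*(-2) - 2*8]
  = 19*(8) - (-4)*(-39) + (-2)*(14) = -32
Dy = (-3)*[(-15)*1 - 3*8] - 19*[3*1 - 3*(-4)] + (-2)*[3*8 - (-15)*(-4)]
  = (-3)*(-39) - 19*(15) + (-2)*(-36) = -96
Dz = (-3)*[2*8 - (-15)*(-2)] - (-4)*[3*8 - (-15)*(-4)] + 19*[3*(-2) - 2*(-4)]
  = (-3)*(-14) - (-4)*(-36) + 19*(2) = -64
x = Dx/D = -32/32 = -1, y = Dy/D = -96/32 = -3, z = Dz/D = -64/32 = -2
Check eq1: (-3)(-1) + (-4)(-3) + (-2)(-2) = 19 = 19 ✓
Check eq2: (3)(-1) + (2)(-3) + (3)(-2) = -15 = -15 ✓
Check eq3: (-4)(-1) + (-2)(-3) + (1)(-2) = 8 = 8 ✓

x = -1, y = -3, z = -2


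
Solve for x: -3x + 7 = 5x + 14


Starting with: -3x + 7 = 5x + 14
Move all x terms to left: (-3 - 5)x = 14 - 7
Simplify: -8x = 7
Divide both sides by -8: x = -7/8

x = -7/8


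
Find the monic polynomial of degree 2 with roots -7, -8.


A monic polynomial with roots -7, -8 is:
p(x) = (x + 7)(x + 8)
After multiplying by (x + 7): x + 7
After multiplying by (x + 8): x^2 + 15x + 56

x^2 + 15x + 56


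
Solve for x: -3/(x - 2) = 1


Multiply both sides by (x - 2): -3 = 1(x - 2)
Distribute: -3 = x - 2
x = -3 + 2 = -1
x = -1

x = -1


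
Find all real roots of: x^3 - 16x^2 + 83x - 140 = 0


Let p(x) = x^3 - 16x^2 + 83x - 140. By the rational root theorem (leading coefficient 1), any rational root is an integer divisor of 140: try ±1, ±2, ... in turn.
Test x = 1: value = -72 ≠ 0.
Test x = -1: value = -240 ≠ 0.
Test x = 2: value = -30 ≠ 0.
Test x = -2: value = -378 ≠ 0.
Test x = 4: value = 0 ✓, so (x - 4) is a factor.
Synthetic division by (x - 4): bring down 1; 1(4) - 16 = -12; (-12)(4) + 83 = 35; 35(4) - 140 = 0 → quotient x^2 - 12x + 35, remainder 0.
Solve the quadratic x^2 - 12x + 35 = 0: discriminant = (-12)^2 - 4(1)(35) = 144 - 140 = 4.
sqrt(4) = 2, so x = (12 ± 2)/2: x = 7 or x = 5.

x = 4, x = 5, x = 7


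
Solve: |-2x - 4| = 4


An absolute value equation |expr| = 4 gives two cases:
Case 1: -2x - 4 = 4
  -2x = 8, so x = -4
Case 2: -2x - 4 = -4
  -2x = 0, so x = 0

x = -4, x = 0


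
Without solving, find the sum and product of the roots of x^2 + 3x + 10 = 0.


By Vieta's formulas for ax^2 + bx + c = 0:
  Sum of roots = -b/a
  Product of roots = c/a

Here a = 1, b = 3, c = 10
Sum = -(3)/1 = -3
Product = 10/1 = 10

Sum = -3, Product = 10


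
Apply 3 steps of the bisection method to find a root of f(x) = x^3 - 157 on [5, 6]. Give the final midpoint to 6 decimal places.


f(x) = x^3 - 157
f(5) = -32 < 0
f(6) = 59 > 0

Step 1: midpoint = (5.000000 + 6.000000)/2 = 5.500000
  f(5.500000) = 9.375000
  f(mid) > 0, so root is in [5.000000, 5.500000]

Step 2: midpoint = (5.000000 + 5.500000)/2 = 5.250000
  f(5.250000) = -12.296875
  f(mid) < 0, so root is in [5.250000, 5.500000]

Step 3: midpoint = (5.250000 + 5.500000)/2 = 5.375000
  f(5.375000) = -1.712891
  f(mid) < 0, so root is in [5.375000, 5.500000]

midpoint = 5.375000


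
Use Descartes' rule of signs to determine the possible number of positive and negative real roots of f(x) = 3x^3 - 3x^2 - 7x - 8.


Descartes' rule of signs:

For positive roots, count sign changes in f(x) = 3x^3 - 3x^2 - 7x - 8:
Signs of coefficients: +, -, -, -
Number of sign changes: 1
Possible positive real roots: 1

For negative roots, examine f(-x) = -3x^3 - 3x^2 + 7x - 8:
Signs of coefficients: -, -, +, -
Number of sign changes: 2
Possible negative real roots: 2, 0

Positive roots: 1; Negative roots: 2 or 0


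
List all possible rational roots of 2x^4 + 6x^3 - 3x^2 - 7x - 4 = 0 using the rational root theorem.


Rational root theorem: possible roots are ±p/q where:
  p divides the constant term (-4): p ∈ {1, 2, 4}
  q divides the leading coefficient (2): q ∈ {1, 2}

All possible rational roots: -4, -2, -1, -1/2, 1/2, 1, 2, 4

-4, -2, -1, -1/2, 1/2, 1, 2, 4


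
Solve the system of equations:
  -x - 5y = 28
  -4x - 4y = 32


Using Cramer's rule:
Determinant D = (-1)(-4) - (-4)(-5) = 4 - 20 = -16
Dx = (28)(-4) - (32)(-5) = -112 + 160 = 48
Dy = (-1)(32) - (-4)(28) = -32 + 112 = 80
x = Dx/D = 48/-16 = -3
y = Dy/D = 80/-16 = -5

x = -3, y = -5


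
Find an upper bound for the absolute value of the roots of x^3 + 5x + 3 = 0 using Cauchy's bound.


Cauchy's bound: all roots r satisfy |r| <= 1 + max(|a_i/a_n|) for i = 0,...,n-1
where a_n is the leading coefficient.

Coefficients: [1, 0, 5, 3]
Leading coefficient a_n = 1
Ratios |a_i/a_n|: 0, 5, 3
Maximum ratio: 5
Cauchy's bound: |r| <= 1 + 5 = 6

Upper bound = 6


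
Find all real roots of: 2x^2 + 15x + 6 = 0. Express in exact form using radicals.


Using the quadratic formula: x = (-b ± sqrt(b^2 - 4ac)) / (2a)
Here a = 2, b = 15, c = 6
Discriminant = b^2 - 4ac = 15^2 - 4(2)(6) = 225 - 48 = 177
Since discriminant = 177 > 0, there are two real roots.
x = (-15 ± sqrt(177)) / 4
Numerically: x ≈ -0.4240 or x ≈ -7.0760

x = (-15 + sqrt(177)) / 4 or x = (-15 - sqrt(177)) / 4


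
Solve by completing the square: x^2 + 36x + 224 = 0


Start: x^2 + 36x + 224 = 0
Move constant: x^2 + 36x = -224
Half of 36 is 18, squared is 324
Add 324 to both sides: x^2 + 36x + 324 = 100
(x + 18)^2 = 100
x + 18 = ±10
x = -18 + 10 = -8 or x = -18 - 10 = -28

x = -28, x = -8


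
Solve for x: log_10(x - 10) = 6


Convert to exponential form: x - 10 = 10^6 = 1000000
x = 1000000 + 10 = 1000010
Check: log_10(1000010 - 10) = log_10(1000000) = log_10(1000000) = 6 ✓

x = 1000010


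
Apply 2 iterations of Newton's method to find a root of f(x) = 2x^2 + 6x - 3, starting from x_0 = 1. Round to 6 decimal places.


Newton's method: x_(n+1) = x_n - f(x_n)/f'(x_n)
f(x) = 2x^2 + 6x - 3
f'(x) = 4x + 6

Iteration 1:
  f(1.000000) = 5.000000
  f'(1.000000) = 10.000000
  x_1 = 1.000000 - (5.000000)/(10.000000) = 0.500000

Iteration 2:
  f(0.500000) = 0.500000
  f'(0.500000) = 8.000000
  x_2 = 0.500000 - (0.500000)/(8.000000) = 0.437500

x_2 = 0.437500


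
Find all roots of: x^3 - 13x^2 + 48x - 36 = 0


Let p(x) = x^3 - 13x^2 + 48x - 36. By the rational root theorem (leading coefficient 1), any rational root is an integer divisor of 36: try ±1, ±2, ... in turn.
Test x = 1: value = 0 ✓, so (x - 1) is a factor.
Synthetic division by (x - 1): bring down 1; 1(1) - 13 = -12; (-12)(1) + 48 = 36; 36(1) - 36 = 0 → quotient x^2 - 12x + 36, remainder 0.
Solve the quadratic x^2 - 12x + 36 = 0: discriminant = (-12)^2 - 4(1)(36) = 144 - 144 = 0.
Discriminant = 0, so a double root: x = 12/2 = 6.
Collecting all roots found:

x = 1, x = 6 (multiplicity 2)


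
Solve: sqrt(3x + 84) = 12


Square both sides: 3x + 84 = 12^2 = 144
3x = 144 - 84 = 60
x = 20
Check: sqrt(3*20 + 84) = sqrt(144) = 12 ✓

x = 20


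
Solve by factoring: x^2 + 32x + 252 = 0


We need two numbers that multiply to 252 and add to 32.
Those numbers are 18 and 14 (since 18 * 14 = 252 and 18 + 14 = 32).
So x^2 + 32x + 252 = (x + 18)(x + 14) = 0
Setting each factor to zero: x = -18 or x = -14

x = -18, x = -14


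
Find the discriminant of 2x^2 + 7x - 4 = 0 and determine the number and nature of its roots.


For ax^2 + bx + c = 0, discriminant D = b^2 - 4ac
Here a = 2, b = 7, c = -4
D = (7)^2 - 4(2)(-4) = 49 + 32 = 81

D = 81 > 0 and is a perfect square (sqrt = 9)
The equation has 2 distinct real rational roots.

Discriminant = 81, 2 distinct real rational roots


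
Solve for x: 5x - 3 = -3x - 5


Starting with: 5x - 3 = -3x - 5
Move all x terms to left: (5 + 3)x = -5 + 3
Simplify: 8x = -2
Divide both sides by 8: x = -1/4

x = -1/4


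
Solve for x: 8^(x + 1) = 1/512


Express both sides with the same base.
1/512 = 8^(-3)
Since the bases match, equate exponents: x + 1 = -3
So x = -3 - (1) = -4

x = -4


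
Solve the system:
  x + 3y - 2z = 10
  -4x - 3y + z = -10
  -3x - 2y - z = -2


Using Cramer's rule. Expand each determinant along the first row.
D  = 1*[(-3)*(-1) - 1*(-2)] - 3*[(-4)*(-1) - 1*(-3)] + (-2)*[(-4)*(-2) - (-3)*(-3)]
  = 1*(5) - 3*(7) + (-2)*(-1) = -14
Dx = 10*[(-3)*(-1) - 1*(-2)] - 3*[(-10)*(-1) - 1*(-2)] + (-2)*[(-10)*(-2) - (-3)*(-2)]
  = 10*(5) - 3*(12) + (-2)*(14) = -14
Dy = 1*[(-10)*(-1) - 1*(-2)] - 10*[(-4)*(-1) - 1*(-3)] + (-2)*[(-4)*(-2) - (-10)*(-3)]
  = 1*(12) - 10*(7) + (-2)*(-22) = -14
Dz = 1*[(-3)*(-2) - (-10)*(-2)] - 3*[(-4)*(-2) - (-10)*(-3)] + 10*[(-4)*(-2) - (-3)*(-3)]
  = 1*(-14) - 3*(-22) + 10*(-1) = 42
x = Dx/D = -14/-14 = 1, y = Dy/D = -14/-14 = 1, z = Dz/D = 42/-14 = -3
Check eq1: (1)(1) + (3)(1) + (-2)(-3) = 10 = 10 ✓
Check eq2: (-4)(1) + (-3)(1) + (1)(-3) = -10 = -10 ✓
Check eq3: (-3)(1) + (-2)(1) + (-1)(-3) = -2 = -2 ✓

x = 1, y = 1, z = -3


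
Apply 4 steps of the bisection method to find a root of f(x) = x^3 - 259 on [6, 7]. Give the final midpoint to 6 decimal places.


f(x) = x^3 - 259
f(6) = -43 < 0
f(7) = 84 > 0

Step 1: midpoint = (6.000000 + 7.000000)/2 = 6.500000
  f(6.500000) = 15.625000
  f(mid) > 0, so root is in [6.000000, 6.500000]

Step 2: midpoint = (6.000000 + 6.500000)/2 = 6.250000
  f(6.250000) = -14.859375
  f(mid) < 0, so root is in [6.250000, 6.500000]

Step 3: midpoint = (6.250000 + 6.500000)/2 = 6.375000
  f(6.375000) = 0.083984
  f(mid) > 0, so root is in [6.250000, 6.375000]

Step 4: midpoint = (6.250000 + 6.375000)/2 = 6.312500
  f(6.312500) = -7.461670
  f(mid) < 0, so root is in [6.312500, 6.375000]

midpoint = 6.312500


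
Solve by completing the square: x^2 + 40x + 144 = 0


Start: x^2 + 40x + 144 = 0
Move constant: x^2 + 40x = -144
Half of 40 is 20, squared is 400
Add 400 to both sides: x^2 + 40x + 400 = 256
(x + 20)^2 = 256
x + 20 = ±16
x = -20 + 16 = -4 or x = -20 - 16 = -36

x = -36, x = -4


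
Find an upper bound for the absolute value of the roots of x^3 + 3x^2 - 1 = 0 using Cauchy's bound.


Cauchy's bound: all roots r satisfy |r| <= 1 + max(|a_i/a_n|) for i = 0,...,n-1
where a_n is the leading coefficient.

Coefficients: [1, 3, 0, -1]
Leading coefficient a_n = 1
Ratios |a_i/a_n|: 3, 0, 1
Maximum ratio: 3
Cauchy's bound: |r| <= 1 + 3 = 4

Upper bound = 4


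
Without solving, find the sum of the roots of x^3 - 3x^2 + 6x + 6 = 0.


By Vieta's formulas for x^3 + bx^2 + cx + d = 0:
  r1 + r2 + r3 = -b/a = 3
  r1*r2 + r1*r3 + r2*r3 = c/a = 6
  r1*r2*r3 = -d/a = -6


Sum = 3


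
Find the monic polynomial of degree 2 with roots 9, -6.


A monic polynomial with roots 9, -6 is:
p(x) = (x - 9)(x + 6)
After multiplying by (x - 9): x - 9
After multiplying by (x + 6): x^2 - 3x - 54

x^2 - 3x - 54


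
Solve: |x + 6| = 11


An absolute value equation |expr| = 11 gives two cases:
Case 1: x + 6 = 11
  x = 5, so x = 5
Case 2: x + 6 = -11
  x = -17, so x = -17

x = -17, x = 5


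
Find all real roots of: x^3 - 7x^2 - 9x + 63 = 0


Let p(x) = x^3 - 7x^2 - 9x + 63. By the rational root theorem (leading coefficient 1), any rational root is an integer divisor of 63: try ±1, ±2, ... in turn.
Test x = 1: value = 48 ≠ 0.
Test x = -1: value = 64 ≠ 0.
Test x = 3: value = 0 ✓, so (x - 3) is a factor.
Synthetic division by (x - 3): bring down 1; 1(3) - 7 = -4; (-4)(3) - 9 = -21; (-21)(3) + 63 = 0 → quotient x^2 - 4x - 21, remainder 0.
Solve the quadratic x^2 - 4x - 21 = 0: discriminant = (-4)^2 - 4(1)(-21) = 16 + 84 = 100.
sqrt(100) = 10, so x = (4 ± 10)/2: x = 7 or x = -3.

x = -3, x = 3, x = 7


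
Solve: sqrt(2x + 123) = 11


Square both sides: 2x + 123 = 11^2 = 121
2x = 121 - 123 = -2
x = -1
Check: sqrt(2*(-1) + 123) = sqrt(121) = 11 ✓

x = -1


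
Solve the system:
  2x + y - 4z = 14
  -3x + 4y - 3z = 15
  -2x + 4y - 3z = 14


Using Cramer's rule. Expand each determinant along the first row.
D  = 2*[4*(-3) - (-3)*4] - 1*[(-3)*(-3) - (-3)*(-2)] + (-4)*[(-3)*4 - 4*(-2)]
  = 2*(0) - 1*(3) + (-4)*(-4) = 13
Dx = 14*[4*(-3) - (-3)*4] - 1*[15*(-3) - (-3)*14] + (-4)*[15*4 - 4*14]
  = 14*(0) - 1*(-3) + (-4)*(4) = -13
Dy = 2*[15*(-3) - (-3)*14] - 14*[(-3)*(-3) - (-3)*(-2)] + (-4)*[(-3)*14 - 15*(-2)]
  = 2*(-3) - 14*(3) + (-4)*(-12) = 0
Dz = 2*[4*14 - 15*4] - 1*[(-3)*14 - 15*(-2)] + 14*[(-3)*4 - 4*(-2)]
  = 2*(-4) - 1*(-12) + 14*(-4) = -52
x = Dx/D = -13/13 = -1, y = Dy/D = 0/13 = 0, z = Dz/D = -52/13 = -4
Check eq1: (2)(-1) + (1)(0) + (-4)(-4) = 14 = 14 ✓
Check eq2: (-3)(-1) + (4)(0) + (-3)(-4) = 15 = 15 ✓
Check eq3: (-2)(-1) + (4)(0) + (-3)(-4) = 14 = 14 ✓

x = -1, y = 0, z = -4


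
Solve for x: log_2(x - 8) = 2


Convert to exponential form: x - 8 = 2^2 = 4
x = 4 + 8 = 12
Check: log_2(12 - 8) = log_2(4) = log_2(4) = 2 ✓

x = 12


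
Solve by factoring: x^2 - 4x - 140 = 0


We need two numbers that multiply to -140 and add to -4.
Those numbers are 10 and -14 (since 10 * (-14) = -140 and 10 + (-14) = -4).
So x^2 - 4x - 140 = (x + 10)(x - 14) = 0
Setting each factor to zero: x = -10 or x = 14

x = -10, x = 14


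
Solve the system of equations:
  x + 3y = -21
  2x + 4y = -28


Using Cramer's rule:
Determinant D = (1)(4) - (2)(3) = 4 - 6 = -2
Dx = (-21)(4) - (-28)(3) = -84 + 84 = 0
Dy = (1)(-28) - (2)(-21) = -28 + 42 = 14
x = Dx/D = 0/-2 = 0
y = Dy/D = 14/-2 = -7

x = 0, y = -7


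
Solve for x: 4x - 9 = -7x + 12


Starting with: 4x - 9 = -7x + 12
Move all x terms to left: (4 + 7)x = 12 + 9
Simplify: 11x = 21
Divide both sides by 11: x = 21/11

x = 21/11


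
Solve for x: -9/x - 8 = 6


Subtract -8 from both sides: -9/x = 14
Multiply both sides by x: -9 = 14 * x
Divide by 14: x = -9/14

x = -9/14


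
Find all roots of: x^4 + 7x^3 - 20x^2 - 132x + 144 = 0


Let p(x) = x^4 + 7x^3 - 20x^2 - 132x + 144. By the rational root theorem (leading coefficient 1), any rational root is an integer divisor of 144: try ±1, ±2, ... in turn.
Test x = 1: value = 0 ✓, so (x - 1) is a factor.
Synthetic division by (x - 1): bring down 1; 1(1) + 7 = 8; 8(1) - 20 = -12; (-12)(1) - 132 = -144; (-144)(1) + 144 = 0 → quotient x^3 + 8x^2 - 12x - 144, remainder 0.
Continue with the quotient x^3 + 8x^2 - 12x - 144 (candidates must divide 144; re-test x = 1 first in case it repeats).
Test x = 1: value = -147 ≠ 0.
Test x = -1: value = -125 ≠ 0.
Test x = 2: value = -128 ≠ 0.
Test x = -2: value = -96 ≠ 0.
Test x = 3: value = -81 ≠ 0.
Test x = -3: value = -63 ≠ 0.
Test x = 4: value = 0 ✓, so (x - 4) is a factor.
Synthetic division by (x - 4): bring down 1; 1(4) + 8 = 12; 12(4) - 12 = 36; 36(4) - 144 = 0 → quotient x^2 + 12x + 36, remainder 0.
Solve the quadratic x^2 + 12x + 36 = 0: discriminant = 12^2 - 4(1)(36) = 144 - 144 = 0.
Discriminant = 0, so a double root: x = -12/2 = -6.
Collecting all roots found:

x = -6 (multiplicity 2), x = 1, x = 4


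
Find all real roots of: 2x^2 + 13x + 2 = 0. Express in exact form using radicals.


Using the quadratic formula: x = (-b ± sqrt(b^2 - 4ac)) / (2a)
Here a = 2, b = 13, c = 2
Discriminant = b^2 - 4ac = 13^2 - 4(2)(2) = 169 - 16 = 153
Since discriminant = 153 > 0, there are two real roots.
x = (-13 ± 3*sqrt(17)) / 4
Numerically: x ≈ -0.1577 or x ≈ -6.3423

x = (-13 + 3*sqrt(17)) / 4 or x = (-13 - 3*sqrt(17)) / 4


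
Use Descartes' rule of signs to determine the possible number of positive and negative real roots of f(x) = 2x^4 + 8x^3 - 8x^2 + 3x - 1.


Descartes' rule of signs:

For positive roots, count sign changes in f(x) = 2x^4 + 8x^3 - 8x^2 + 3x - 1:
Signs of coefficients: +, +, -, +, -
Number of sign changes: 3
Possible positive real roots: 3, 1

For negative roots, examine f(-x) = 2x^4 - 8x^3 - 8x^2 - 3x - 1:
Signs of coefficients: +, -, -, -, -
Number of sign changes: 1
Possible negative real roots: 1

Positive roots: 3 or 1; Negative roots: 1


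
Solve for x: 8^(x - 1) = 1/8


Express both sides with the same base.
1/8 = 8^(-1)
Since the bases match, equate exponents: x - 1 = -1
So x = -1 - (-1) = 0

x = 0


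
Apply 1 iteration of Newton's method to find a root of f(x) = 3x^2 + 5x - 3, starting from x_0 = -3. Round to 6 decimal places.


Newton's method: x_(n+1) = x_n - f(x_n)/f'(x_n)
f(x) = 3x^2 + 5x - 3
f'(x) = 6x + 5

Iteration 1:
  f(-3.000000) = 9.000000
  f'(-3.000000) = -13.000000
  x_1 = -3.000000 - (9.000000)/(-13.000000) = -2.307692

x_1 = -2.307692


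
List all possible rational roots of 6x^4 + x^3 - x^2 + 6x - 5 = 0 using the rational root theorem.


Rational root theorem: possible roots are ±p/q where:
  p divides the constant term (-5): p ∈ {1, 5}
  q divides the leading coefficient (6): q ∈ {1, 2, 3, 6}

All possible rational roots: -5, -5/2, -5/3, -1, -5/6, -1/2, -1/3, -1/6, 1/6, 1/3, 1/2, 5/6, 1, 5/3, 5/2, 5

-5, -5/2, -5/3, -1, -5/6, -1/2, -1/3, -1/6, 1/6, 1/3, 1/2, 5/6, 1, 5/3, 5/2, 5


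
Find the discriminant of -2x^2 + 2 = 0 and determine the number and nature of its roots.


For ax^2 + bx + c = 0, discriminant D = b^2 - 4ac
Here a = -2, b = 0, c = 2
D = (0)^2 - 4(-2)(2) = 0 + 16 = 16

D = 16 > 0 and is a perfect square (sqrt = 4)
The equation has 2 distinct real rational roots.

Discriminant = 16, 2 distinct real rational roots


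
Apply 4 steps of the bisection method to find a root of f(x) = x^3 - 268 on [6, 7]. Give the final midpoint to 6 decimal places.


f(x) = x^3 - 268
f(6) = -52 < 0
f(7) = 75 > 0

Step 1: midpoint = (6.000000 + 7.000000)/2 = 6.500000
  f(6.500000) = 6.625000
  f(mid) > 0, so root is in [6.000000, 6.500000]

Step 2: midpoint = (6.000000 + 6.500000)/2 = 6.250000
  f(6.250000) = -23.859375
  f(mid) < 0, so root is in [6.250000, 6.500000]

Step 3: midpoint = (6.250000 + 6.500000)/2 = 6.375000
  f(6.375000) = -8.916016
  f(mid) < 0, so root is in [6.375000, 6.500000]

Step 4: midpoint = (6.375000 + 6.500000)/2 = 6.437500
  f(6.437500) = -1.220947
  f(mid) < 0, so root is in [6.437500, 6.500000]

midpoint = 6.437500


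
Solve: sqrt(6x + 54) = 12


Square both sides: 6x + 54 = 12^2 = 144
6x = 144 - 54 = 90
x = 15
Check: sqrt(6*15 + 54) = sqrt(144) = 12 ✓

x = 15


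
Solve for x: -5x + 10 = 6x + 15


Starting with: -5x + 10 = 6x + 15
Move all x terms to left: (-5 - 6)x = 15 - 10
Simplify: -11x = 5
Divide both sides by -11: x = -5/11

x = -5/11


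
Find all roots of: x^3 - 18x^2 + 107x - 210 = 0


Let p(x) = x^3 - 18x^2 + 107x - 210. By the rational root theorem (leading coefficient 1), any rational root is an integer divisor of 210: try ±1, ±2, ... in turn.
Test x = 1: value = -120 ≠ 0.
Test x = -1: value = -336 ≠ 0.
Test x = 2: value = -60 ≠ 0.
Test x = -2: value = -504 ≠ 0.
Test x = 3: value = -24 ≠ 0.
Test x = -3: value = -720 ≠ 0.
Test x = 5: value = 0 ✓, so (x - 5) is a factor.
Synthetic division by (x - 5): bring down 1; 1(5) - 18 = -13; (-13)(5) + 107 = 42; 42(5) - 210 = 0 → quotient x^2 - 13x + 42, remainder 0.
Solve the quadratic x^2 - 13x + 42 = 0: discriminant = (-13)^2 - 4(1)(42) = 169 - 168 = 1.
sqrt(1) = 1, so x = (13 ± 1)/2: x = 7 or x = 6.
Collecting all roots found:

x = 5, x = 6, x = 7


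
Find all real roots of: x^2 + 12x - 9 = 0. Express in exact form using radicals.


Using the quadratic formula: x = (-b ± sqrt(b^2 - 4ac)) / (2a)
Here a = 1, b = 12, c = -9
Discriminant = b^2 - 4ac = 12^2 - 4(1)(-9) = 144 + 36 = 180
Since discriminant = 180 > 0, there are two real roots.
x = (-12 ± 6*sqrt(5)) / 2
Simplifying: x = -6 ± 3*sqrt(5)
Numerically: x ≈ 0.7082 or x ≈ -12.7082

x = -6 + 3*sqrt(5) or x = -6 - 3*sqrt(5)


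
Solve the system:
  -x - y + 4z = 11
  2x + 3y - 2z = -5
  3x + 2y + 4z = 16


Using Cramer's rule. Expand each determinant along the first row.
D  = (-1)*[3*4 - (-2)*2] - (-1)*[2*4 - (-2)*3] + 4*[2*2 - 3*3]
  = (-1)*(16) - (-1)*(14) + 4*(-5) = -22
Dx = 11*[3*4 - (-2)*2] - (-1)*[(-5)*4 - (-2)*16] + 4*[(-5)*2 - 3*16]
  = 11*(16) - (-1)*(12) + 4*(-58) = -44
Dy = (-1)*[(-5)*4 - (-2)*16] - 11*[2*4 - (-2)*3] + 4*[2*16 - (-5)*3]
  = (-1)*(12) - 11*(14) + 4*(47) = 22
Dz = (-1)*[3*16 - (-5)*2] - (-1)*[2*16 - (-5)*3] + 11*[2*2 - 3*3]
  = (-1)*(58) - (-1)*(47) + 11*(-5) = -66
x = Dx/D = -44/-22 = 2, y = Dy/D = 22/-22 = -1, z = Dz/D = -66/-22 = 3
Check eq1: (-1)(2) + (-1)(-1) + (4)(3) = 11 = 11 ✓
Check eq2: (2)(2) + (3)(-1) + (-2)(3) = -5 = -5 ✓
Check eq3: (3)(2) + (2)(-1) + (4)(3) = 16 = 16 ✓

x = 2, y = -1, z = 3


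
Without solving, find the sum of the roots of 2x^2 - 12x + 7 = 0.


By Vieta's formulas for ax^2 + bx + c = 0:
  Sum of roots = -b/a
  Product of roots = c/a

Here a = 2, b = -12, c = 7
Sum = -(-12)/2 = 6
Product = 7/2 = 7/2

Sum = 6


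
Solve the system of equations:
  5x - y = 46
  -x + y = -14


Using Cramer's rule:
Determinant D = (5)(1) - (-1)(-1) = 5 - 1 = 4
Dx = (46)(1) - (-14)(-1) = 46 - 14 = 32
Dy = (5)(-14) - (-1)(46) = -70 + 46 = -24
x = Dx/D = 32/4 = 8
y = Dy/D = -24/4 = -6

x = 8, y = -6


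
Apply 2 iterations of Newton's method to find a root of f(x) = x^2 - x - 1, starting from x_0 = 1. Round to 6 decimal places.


Newton's method: x_(n+1) = x_n - f(x_n)/f'(x_n)
f(x) = x^2 - x - 1
f'(x) = 2x - 1

Iteration 1:
  f(1.000000) = -1.000000
  f'(1.000000) = 1.000000
  x_1 = 1.000000 - (-1.000000)/(1.000000) = 2.000000

Iteration 2:
  f(2.000000) = 1.000000
  f'(2.000000) = 3.000000
  x_2 = 2.000000 - (1.000000)/(3.000000) = 1.666667

x_2 = 1.666667


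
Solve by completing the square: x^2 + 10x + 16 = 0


Start: x^2 + 10x + 16 = 0
Move constant: x^2 + 10x = -16
Half of 10 is 5, squared is 25
Add 25 to both sides: x^2 + 10x + 25 = 9
(x + 5)^2 = 9
x + 5 = ±3
x = -5 + 3 = -2 or x = -5 - 3 = -8

x = -8, x = -2


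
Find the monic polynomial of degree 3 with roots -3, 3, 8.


A monic polynomial with roots -3, 3, 8 is:
p(x) = (x + 3)(x - 3)(x - 8)
After multiplying by (x + 3): x + 3
After multiplying by (x - 3): x^2 - 9
After multiplying by (x - 8): x^3 - 8x^2 - 9x + 72

x^3 - 8x^2 - 9x + 72


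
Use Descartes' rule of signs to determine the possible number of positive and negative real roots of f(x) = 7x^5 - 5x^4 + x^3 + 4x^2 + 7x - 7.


Descartes' rule of signs:

For positive roots, count sign changes in f(x) = 7x^5 - 5x^4 + x^3 + 4x^2 + 7x - 7:
Signs of coefficients: +, -, +, +, +, -
Number of sign changes: 3
Possible positive real roots: 3, 1

For negative roots, examine f(-x) = -7x^5 - 5x^4 - x^3 + 4x^2 - 7x - 7:
Signs of coefficients: -, -, -, +, -, -
Number of sign changes: 2
Possible negative real roots: 2, 0

Positive roots: 3 or 1; Negative roots: 2 or 0


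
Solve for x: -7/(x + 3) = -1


Multiply both sides by (x + 3): -7 = -1(x + 3)
Distribute: -7 = -x - 3
-x = -7 + 3 = -4
x = 4

x = 4


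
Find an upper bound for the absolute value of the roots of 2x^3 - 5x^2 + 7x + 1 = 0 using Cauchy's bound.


Cauchy's bound: all roots r satisfy |r| <= 1 + max(|a_i/a_n|) for i = 0,...,n-1
where a_n is the leading coefficient.

Coefficients: [2, -5, 7, 1]
Leading coefficient a_n = 2
Ratios |a_i/a_n|: 5/2, 7/2, 1/2
Maximum ratio: 7/2
Cauchy's bound: |r| <= 1 + 7/2 = 9/2

Upper bound = 9/2


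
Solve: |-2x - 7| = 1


An absolute value equation |expr| = 1 gives two cases:
Case 1: -2x - 7 = 1
  -2x = 8, so x = -4
Case 2: -2x - 7 = -1
  -2x = 6, so x = -3

x = -4, x = -3


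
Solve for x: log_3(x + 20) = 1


Convert to exponential form: x + 20 = 3^1 = 3
x = 3 - 20 = -17
Check: log_3(-17 + 20) = log_3(3) = log_3(3) = 1 ✓

x = -17


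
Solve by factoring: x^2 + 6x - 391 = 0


We need two numbers that multiply to -391 and add to 6.
Those numbers are 23 and -17 (since 23 * (-17) = -391 and 23 + (-17) = 6).
So x^2 + 6x - 391 = (x + 23)(x - 17) = 0
Setting each factor to zero: x = -23 or x = 17

x = -23, x = 17


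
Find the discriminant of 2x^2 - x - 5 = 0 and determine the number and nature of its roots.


For ax^2 + bx + c = 0, discriminant D = b^2 - 4ac
Here a = 2, b = -1, c = -5
D = (-1)^2 - 4(2)(-5) = 1 + 40 = 41

D = 41 > 0 but not a perfect square
The equation has 2 distinct real irrational roots.

Discriminant = 41, 2 distinct real irrational roots


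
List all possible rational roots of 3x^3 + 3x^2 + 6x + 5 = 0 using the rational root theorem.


Rational root theorem: possible roots are ±p/q where:
  p divides the constant term (5): p ∈ {1, 5}
  q divides the leading coefficient (3): q ∈ {1, 3}

All possible rational roots: -5, -5/3, -1, -1/3, 1/3, 1, 5/3, 5

-5, -5/3, -1, -1/3, 1/3, 1, 5/3, 5


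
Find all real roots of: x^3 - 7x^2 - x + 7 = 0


Let p(x) = x^3 - 7x^2 - x + 7. By the rational root theorem (leading coefficient 1), any rational root is an integer divisor of 7: try ±1, ±2, ... in turn.
Test x = 1: value = 0 ✓, so (x - 1) is a factor.
Synthetic division by (x - 1): bring down 1; 1(1) - 7 = -6; (-6)(1) - 1 = -7; (-7)(1) + 7 = 0 → quotient x^2 - 6x - 7, remainder 0.
Solve the quadratic x^2 - 6x - 7 = 0: discriminant = (-6)^2 - 4(1)(-7) = 36 + 28 = 64.
sqrt(64) = 8, so x = (6 ± 8)/2: x = 7 or x = -1.

x = -1, x = 1, x = 7
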